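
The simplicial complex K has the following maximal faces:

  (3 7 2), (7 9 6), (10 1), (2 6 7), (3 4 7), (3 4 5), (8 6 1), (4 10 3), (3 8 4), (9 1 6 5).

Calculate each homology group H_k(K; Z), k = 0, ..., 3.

Take the total order 1 < 2 < 3 < 4 < 5 < 6 < 7 < 8 < 9 < 10 on the vertex set. Then K (dimension 3) consists of the simplices:

  0-simplices (10): [1], [2], [3], [4], [5], [6], [7], [8], [9], [10]
  1-simplices (23): (23 of them)
  2-simplices (12): [1,5,6], [1,5,9], [1,6,8], [1,6,9], [2,3,7], [2,6,7], [3,4,5], [3,4,7], [3,4,8], [3,4,10], [5,6,9], [6,7,9]
  3-simplices (1): [1,5,6,9]

giving chain groups C_0 ≅ Z^10, C_1 ≅ Z^23, C_2 ≅ Z^12, C_3 ≅ Z^1.

Boundary ∂_1: C_1 → C_0 is given by ∂[p,q] = [q] − [p]. For instance
  ∂[3,8] = [8] − [3].
This gives a 10×23 integer matrix of rank 9; reducing to Smith normal form yields diagonal entries (1,1,1,1,1,1,1,1,1).

Boundary ∂_2: C_2 → C_1 sends each 2-simplex [p,q,r] to [q,r] − [p,r] + [p,q]. For instance
  ∂[5,6,9] = [6,9] − [5,9] + [5,6],
  ∂[3,4,7] = [4,7] − [3,7] + [3,4].
The resulting 23×12 matrix has rank 11, and its Smith normal form has invariant factors (1,1,1,1,1,1,1,1,1,1,1).

∂_3: C_3 → C_2 sends each 3-simplex σ to the alternating sum Σ_i (−1)^i (σ with its i-th vertex removed). For instance
  ∂[1,5,6,9] = [5,6,9] − [1,6,9] + [1,5,9] − [1,5,6].
The resulting 12×1 matrix has rank 1, and its Smith normal form has invariant factors (1).

Computing H_k = (kernel of ∂_k) / (image of ∂_{k+1}):

  H_0: rank C_0 − rank ∂_1 = 10 − 9 = 1, and the invariant factors of ∂_1 are all 1, so H_0 ≅ Z.
  H_1: rank ker ∂_1 − rank ∂_2 = (23 − 9) − 11 = 3, and the invariant factors of ∂_2 are all 1, so H_1 ≅ Z^3.
  H_2: rank ker ∂_2 − rank ∂_3 = (12 − 11) − 1 = 0, and the invariant factors of ∂_3 are all 1, so H_2 ≅ 0.
  H_3: rank ker ∂_3 − rank ∂_4 = (1 − 1) − 0 = 0, and there is no ∂_4, so H_3 ≅ 0.

H_0 = Z,  H_1 = Z^3,  H_2 = 0,  H_3 = 0.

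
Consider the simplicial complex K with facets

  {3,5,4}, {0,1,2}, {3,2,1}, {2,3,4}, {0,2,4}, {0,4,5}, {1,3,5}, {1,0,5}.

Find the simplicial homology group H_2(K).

H_2 = Z.

Take the total order 0 < 1 < 2 < 3 < 4 < 5 on the vertex set. Then K (dimension 2) consists of the simplices:

  0-simplices (6): [0], [1], [2], [3], [4], [5]
  1-simplices (12): [0,1], [0,2], [0,4], [0,5], [1,2], [1,3], [1,5], [2,3], [2,4], [3,4], [3,5], [4,5]
  2-simplices (8): [0,1,2], [0,1,5], [0,2,4], [0,4,5], [1,2,3], [1,3,5], [2,3,4], [3,4,5]

so the chain groups are C_0 ≅ Z^6, C_1 ≅ Z^12, C_2 ≅ Z^8.

The boundary map ∂_1: C_1 → C_0 maps an edge to its endpoints' difference, ∂[p,q] = q − p. For instance
  ∂[0,1] = [1] − [0].
The 6×12 boundary matrix has rank 5 and Smith normal form diag(1,1,1,1,1).

∂_2: C_2 → C_1 sends each 2-simplex [p,q,r] to [q,r] − [p,r] + [p,q]. For instance
  ∂[0,2,4] = [2,4] − [0,4] + [0,2],
  ∂[2,3,4] = [3,4] − [2,4] + [2,3].
This gives a 12×8 integer matrix of rank 7; reducing to Smith normal form yields diagonal entries (1,1,1,1,1,1,1).

Reading off H_k = ker ∂_k / im ∂_{k+1}:

  H_2: rank ker ∂_2 − rank ∂_3 = (8 − 7) − 0 = 1, and there is no ∂_3, so H_2 = Z.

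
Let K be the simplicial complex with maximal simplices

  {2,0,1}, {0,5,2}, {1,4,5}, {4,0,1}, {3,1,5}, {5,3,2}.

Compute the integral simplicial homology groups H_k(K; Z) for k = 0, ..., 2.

H_0 = Z,  H_1 = Z,  H_2 = 0.

Take the total order 0 < 1 < 2 < 3 < 4 < 5 on the vertex set. Then K (dimension 2) consists of the simplices:

  0-simplices (6): [0], [1], [2], [3], [4], [5]
  1-simplices (12): [0,1], [0,2], [0,4], [0,5], [1,2], [1,3], [1,4], [1,5], [2,3], [2,5], [3,5], [4,5]
  2-simplices (6): [0,1,2], [0,1,4], [0,2,5], [1,3,5], [1,4,5], [2,3,5]

giving chain groups C_0 ≅ Z^6, C_1 ≅ Z^12, C_2 ≅ Z^6.

∂_1: C_1 → C_0 maps an edge to its endpoints' difference, ∂[p,q] = q − p. For instance
  ∂[0,4] = [4] − [0].
As a 6×12 matrix over Z this has rank 5, with invariant factors (1,1,1,1,1).

The boundary map ∂_2: C_2 → C_1 acts by ∂[p,q,r] = [q,r] − [p,r] + [p,q]. For instance
  ∂[2,3,5] = [3,5] − [2,5] + [2,3],
  ∂[1,3,5] = [3,5] − [1,5] + [1,3].
As a 12×6 matrix over Z this has rank 6, with invariant factors (1,1,1,1,1,1).

Computing H_k = (kernel of ∂_k) / (image of ∂_{k+1}):

  H_0: rank C_0 − rank ∂_1 = 6 − 5 = 1, and the invariant factors of ∂_1 are all 1, so H_0 = Z.
  H_1: rank ker ∂_1 − rank ∂_2 = (12 − 5) − 6 = 1, and the invariant factors of ∂_2 are all 1, so H_1 = Z.
  H_2: rank ker ∂_2 − rank ∂_3 = (6 − 6) − 0 = 0, and there is no ∂_3, so H_2 = 0.

As a check, the Euler characteristic is 6 − 12 + 6 = 0, which agrees with 1 − 1 + 0 = 0.
(K is a triangulation of the cylinder S^1 x I.)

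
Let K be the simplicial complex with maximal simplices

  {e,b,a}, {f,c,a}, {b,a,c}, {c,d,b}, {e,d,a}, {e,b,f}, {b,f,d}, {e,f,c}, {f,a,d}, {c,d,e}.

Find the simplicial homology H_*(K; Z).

Take the total order a < b < c < d < e < f on the vertex set. Then K (dimension 2) consists of the simplices:

  0-simplices (6): a, b, c, d, e, f
  1-simplices (15): ab, ac, ad, ae, af, bc, bd, be, bf, cd, ce, cf, de, df, ef
  2-simplices (10): abc, abe, acf, ade, adf, bcd, bdf, bef, cde, cef

so the chain groups are C_0 ≅ Z^6, C_1 ≅ Z^15, C_2 ≅ Z^10.

∂_1: C_1 → C_0 is given by ∂[p,q] = [q] − [p]. For instance
  ∂ad = d − a.
The 6×15 boundary matrix has rank 5 and Smith normal form diag(1,1,1,1,1).

∂_2: C_2 → C_1 sends each 2-simplex [p,q,r] to [q,r] − [p,r] + [p,q]. For instance
  ∂abe = be − ae + ab,
  ∂ade = de − ae + ad.
This gives a 15×10 integer matrix of rank 10; reducing to Smith normal form yields diagonal entries (1,1,1,1,1,1,1,1,1,2).

From H_k ≅ ker(∂_k) / im(∂_{k+1}) we obtain:

  H_0: rank C_0 − rank ∂_1 = 6 − 5 = 1, and the invariant factors of ∂_1 are all 1, so H_0 = Z.
  H_1: rank ker ∂_1 − rank ∂_2 = (15 − 5) − 10 = 0, and ∂_2 has invariant factor 2 > 1, so H_1 = Z/2Z.
  H_2: rank ker ∂_2 − rank ∂_3 = (10 − 10) − 0 = 0, and there is no ∂_3, so H_2 = 0.

(K is a triangulation of the real projective plane RP^2.)

H_0 ≅ Z,  H_1 ≅ Z/2Z,  H_2 = 0.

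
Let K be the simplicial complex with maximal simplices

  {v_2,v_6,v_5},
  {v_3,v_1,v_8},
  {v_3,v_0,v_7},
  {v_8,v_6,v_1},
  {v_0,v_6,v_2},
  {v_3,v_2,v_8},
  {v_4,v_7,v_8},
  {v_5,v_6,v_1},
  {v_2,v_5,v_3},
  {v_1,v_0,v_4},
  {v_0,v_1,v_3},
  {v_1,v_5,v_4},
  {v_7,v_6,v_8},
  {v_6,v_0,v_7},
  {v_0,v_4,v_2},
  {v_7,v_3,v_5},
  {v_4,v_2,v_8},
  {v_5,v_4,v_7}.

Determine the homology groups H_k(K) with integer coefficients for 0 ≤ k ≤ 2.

H_0 ≅ Z,  H_1 ≅ Z^2,  H_2 ≅ Z.

K has 9 vertices, 27 edges, 18 triangles.
rank ∂_0 = 0, rank ∂_1 = 8 ⇒ b_0 = 9 − 0 − 8 = 1; all invariant factors of ∂_1 are 1 so no torsion. So H_0 ≅ Z.
rank ∂_1 = 8, rank ∂_2 = 17 ⇒ b_1 = 27 − 8 − 17 = 2; all invariant factors of ∂_2 are 1 so no torsion. So H_1 ≅ Z^2.
rank ∂_2 = 17, rank ∂_3 = 0 ⇒ b_2 = 18 − 17 − 0 = 1. So H_2 ≅ Z.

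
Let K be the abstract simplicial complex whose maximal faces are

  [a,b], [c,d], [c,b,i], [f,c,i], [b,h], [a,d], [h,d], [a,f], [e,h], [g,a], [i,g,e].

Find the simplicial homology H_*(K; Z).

Fix the vertex order a < b < c < d < e < f < g < h < i and write every simplex with vertices in increasing order. Then dim K = 2 and the simplices of K are:

  0-simplices (9): a, b, c, d, e, f, g, h, i
  1-simplices (16): ab, ad, af, ag, bc, bh, bi, cd, cf, ci, dh, eg, eh, ei, fi, gi
  2-simplices (3): bci, cfi, egi

giving chain groups C_0 ≅ Z^9, C_1 ≅ Z^16, C_2 ≅ Z^3.

Boundary ∂_1: C_1 → C_0 sends each edge [p,q] (with p < q) to q − p. For instance
  ∂af = f − a.
This gives a 9×16 integer matrix of rank 8; reducing to Smith normal form yields diagonal entries (1,1,1,1,1,1,1,1).

The boundary map ∂_2: C_2 → C_1 acts by ∂[p,q,r] = [q,r] − [p,r] + [p,q]. For instance
  ∂bci = ci − bi + bc,
  ∂cfi = fi − ci + cf.
As a 16×3 matrix over Z this has rank 3, with invariant factors (1,1,1).

Now H_k = ker ∂_k / im ∂_{k+1}, so:

  H_0: rank C_0 − rank ∂_1 = 9 − 8 = 1, and the invariant factors of ∂_1 are all 1, so H_0 ≅ Z.
  H_1: rank ker ∂_1 − rank ∂_2 = (16 − 8) − 3 = 5, and the invariant factors of ∂_2 are all 1, so H_1 ≅ Z^5.
  H_2: rank ker ∂_2 − rank ∂_3 = (3 − 3) − 0 = 0, and there is no ∂_3, so H_2 ≅ 0.

H_0 ≅ Z,  H_1 ≅ Z^5,  H_2 = 0.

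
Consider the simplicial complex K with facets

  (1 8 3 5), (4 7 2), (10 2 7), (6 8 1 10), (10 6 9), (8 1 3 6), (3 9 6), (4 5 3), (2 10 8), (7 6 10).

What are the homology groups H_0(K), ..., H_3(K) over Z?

H_0 ≅ Z,  H_1 ≅ Z,  H_2 = 0,  H_3 = 0.

We work with the vertex ordering 1 < 2 < 3 < 4 < 5 < 6 < 7 < 8 < 9 < 10. The simplices of K, each written with vertices in increasing order, are:

  0-simplices (10): [1], [2], [3], [4], [5], [6], [7], [8], [9], [10]
  1-simplices (24): (24 of them)
  2-simplices (17): [1,3,5], [1,3,6], [1,3,8], [1,5,8], [1,6,8], [1,6,10], [1,8,10], [2,4,7], [2,7,10], [2,8,10], [3,4,5], [3,5,8], [3,6,8], [3,6,9], [6,7,10], [6,8,10], [6,9,10]
  3-simplices (3): [1,3,5,8], [1,3,6,8], [1,6,8,10]

giving chain groups C_0 ≅ Z^10, C_1 ≅ Z^24, C_2 ≅ Z^17, C_3 ≅ Z^3.

The boundary map ∂_1: C_1 → C_0 maps an edge to its endpoints' difference, ∂[p,q] = q − p. For instance
  ∂[1,3] = [3] − [1].
The 10×24 boundary matrix has rank 9 and Smith normal form diag(1,1,1,1,1,1,1,1,1).

The boundary map ∂_2: C_2 → C_1 acts by ∂[p,q,r] = [q,r] − [p,r] + [p,q]. For instance
  ∂[1,3,5] = [3,5] − [1,5] + [1,3],
  ∂[1,8,10] = [8,10] − [1,10] + [1,8].
The 24×17 boundary matrix has rank 14 and Smith normal form diag(1,1,1,1,1,1,1,1,1,1,1,1,1,1).

Boundary ∂_3: C_3 → C_2 sends each 3-simplex σ to the alternating sum Σ_i (−1)^i (σ with its i-th vertex removed). For instance
  ∂[1,3,6,8] = [3,6,8] − [1,6,8] + [1,3,8] − [1,3,6],
  ∂[1,3,5,8] = [3,5,8] − [1,5,8] + [1,3,8] − [1,3,5].
This gives a 17×3 integer matrix of rank 3; reducing to Smith normal form yields diagonal entries (1,1,1).

Reading off H_k = ker ∂_k / im ∂_{k+1}:

  H_0: rank C_0 − rank ∂_1 = 10 − 9 = 1, and the invariant factors of ∂_1 are all 1, so H_0 = Z.
  H_1: rank ker ∂_1 − rank ∂_2 = (24 − 9) − 14 = 1, and the invariant factors of ∂_2 are all 1, so H_1 = Z.
  H_2: rank ker ∂_2 − rank ∂_3 = (17 − 14) − 3 = 0, and the invariant factors of ∂_3 are all 1, so H_2 = 0.
  H_3: rank ker ∂_3 − rank ∂_4 = (3 − 3) − 0 = 0, and there is no ∂_4, so H_3 = 0.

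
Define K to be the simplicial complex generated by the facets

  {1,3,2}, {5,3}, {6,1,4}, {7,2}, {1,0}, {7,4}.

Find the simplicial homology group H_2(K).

H_2 ≅ 0.

K has 8 vertices, 10 edges, 2 triangles.
rank ∂_2 = 2, rank ∂_3 = 0 ⇒ b_2 = 2 − 2 − 0 = 0. So H_2 ≅ 0.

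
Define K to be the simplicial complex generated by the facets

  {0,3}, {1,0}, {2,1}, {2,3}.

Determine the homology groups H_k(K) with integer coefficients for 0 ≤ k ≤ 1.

H_0 ≅ Z,  H_1 ≅ Z.

We work with the vertex ordering 0 < 1 < 2 < 3. The simplices of K, each written with vertices in increasing order, are:

  0-simplices (4): [0], [1], [2], [3]
  1-simplices (4): [0,1], [0,3], [1,2], [2,3]

Hence C_0 ≅ Z^4, C_1 ≅ Z^4.

Boundary ∂_1: C_1 → C_0 is given by ∂[p,q] = [q] − [p]. For instance
  ∂[0,1] = [1] − [0].
The resulting 4×4 matrix has rank 3, and its Smith normal form has invariant factors (1,1,1).

Reading off H_k = ker ∂_k / im ∂_{k+1}:

  H_0: rank C_0 − rank ∂_1 = 4 − 3 = 1, and the invariant factors of ∂_1 are all 1, so H_0 ≅ Z.
  H_1: rank ker ∂_1 − rank ∂_2 = (4 − 3) − 0 = 1, and there is no ∂_2, so H_1 ≅ Z.

As a check, the Euler characteristic is 4 − 4 = 0, which agrees with 1 − 1 = 0.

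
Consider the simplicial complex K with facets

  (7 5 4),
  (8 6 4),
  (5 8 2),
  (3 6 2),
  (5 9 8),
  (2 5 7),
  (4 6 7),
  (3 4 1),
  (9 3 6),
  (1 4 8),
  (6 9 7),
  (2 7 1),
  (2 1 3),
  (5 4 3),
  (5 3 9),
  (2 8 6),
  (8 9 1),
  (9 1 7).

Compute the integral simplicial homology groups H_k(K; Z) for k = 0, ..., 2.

Fix the vertex order 1 < 2 < 3 < 4 < 5 < 6 < 7 < 8 < 9 and write every simplex with vertices in increasing order. Then dim K = 2 and the simplices of K are:

  0-simplices (9): [1], [2], [3], [4], [5], [6], [7], [8], [9]
  1-simplices (27): (27 of them)
  2-simplices (18): [1,2,3], [1,2,7], [1,3,4], [1,4,8], [1,7,9], [1,8,9], [2,3,6], [2,5,7], [2,5,8], [2,6,8], [3,4,5], [3,5,9], [3,6,9], [4,5,7], [4,6,7], [4,6,8], [5,8,9], [6,7,9]

Hence C_0 ≅ Z^9, C_1 ≅ Z^27, C_2 ≅ Z^18.

∂_1: C_1 → C_0 is given by ∂[p,q] = [q] − [p]. For instance
  ∂[2,7] = [7] − [2].
This gives a 9×27 integer matrix of rank 8; reducing to Smith normal form yields diagonal entries (1,1,1,1,1,1,1,1).

Boundary ∂_2: C_2 → C_1 sends each 2-simplex [p,q,r] to [q,r] − [p,r] + [p,q]. For instance
  ∂[3,6,9] = [6,9] − [3,9] + [3,6],
  ∂[4,6,7] = [6,7] − [4,7] + [4,6].
As a 27×18 matrix over Z this has rank 17, with invariant factors (1,1,1,1,1,1,1,1,1,1,1,1,1,1,1,1,1).

Reading off H_k = ker ∂_k / im ∂_{k+1}:

  H_0: rank C_0 − rank ∂_1 = 9 − 8 = 1, and the invariant factors of ∂_1 are all 1, so H_0 ≅ Z.
  H_1: rank ker ∂_1 − rank ∂_2 = (27 − 8) − 17 = 2, and the invariant factors of ∂_2 are all 1, so H_1 ≅ Z^2.
  H_2: rank ker ∂_2 − rank ∂_3 = (18 − 17) − 0 = 1, and there is no ∂_3, so H_2 ≅ Z.

As a check, the Euler characteristic is 9 − 27 + 18 = 0, which agrees with 1 − 2 + 1 = 0.
(K is a triangulation of the torus T^2.)

H_0 = Z,  H_1 = Z^2,  H_2 = Z.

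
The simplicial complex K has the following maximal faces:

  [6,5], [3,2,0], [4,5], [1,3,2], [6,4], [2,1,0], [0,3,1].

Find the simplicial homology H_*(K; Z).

We work with the vertex ordering 0 < 1 < 2 < 3 < 4 < 5 < 6. The simplices of K, each written with vertices in increasing order, are:

  0-simplices (7): [0], [1], [2], [3], [4], [5], [6]
  1-simplices (9): [0,1], [0,2], [0,3], [1,2], [1,3], [2,3], [4,5], [4,6], [5,6]
  2-simplices (4): [0,1,2], [0,1,3], [0,2,3], [1,2,3]

giving chain groups C_0 ≅ Z^7, C_1 ≅ Z^9, C_2 ≅ Z^4.

∂_1: C_1 → C_0 is given by ∂[p,q] = [q] − [p].
The 7×9 boundary matrix has rank 5 and Smith normal form diag(1,1,1,1,1).

∂_2: C_2 → C_1 sends each 2-simplex [p,q,r] to [q,r] − [p,r] + [p,q]. For instance
  ∂[0,1,2] = [1,2] − [0,2] + [0,1],
  ∂[0,1,3] = [1,3] − [0,3] + [0,1].
This gives a 9×4 integer matrix of rank 3; reducing to Smith normal form yields diagonal entries (1,1,1).

From H_k ≅ ker(∂_k) / im(∂_{k+1}) we obtain:

  H_0: rank C_0 − rank ∂_1 = 7 − 5 = 2, and the invariant factors of ∂_1 are all 1, so H_0 ≅ Z^2.
  H_1: rank ker ∂_1 − rank ∂_2 = (9 − 5) − 3 = 1, and the invariant factors of ∂_2 are all 1, so H_1 ≅ Z.
  H_2: rank ker ∂_2 − rank ∂_3 = (4 − 3) − 0 = 1, and there is no ∂_3, so H_2 ≅ Z.

(K is a triangulation of the disjoint union of the 2-sphere S^2 and the circle S^1.)

H_0 ≅ Z^2,  H_1 ≅ Z,  H_2 ≅ Z.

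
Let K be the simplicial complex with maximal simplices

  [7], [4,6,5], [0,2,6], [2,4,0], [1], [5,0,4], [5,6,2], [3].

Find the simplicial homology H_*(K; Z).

Fix the vertex order 0 < 1 < 2 < 3 < 4 < 5 < 6 < 7 and write every simplex with vertices in increasing order. Then dim K = 2 and the simplices of K are:

  0-simplices (8): [0], [1], [2], [3], [4], [5], [6], [7]
  1-simplices (10): [0,2], [0,4], [0,5], [0,6], [2,4], [2,5], [2,6], [4,5], [4,6], [5,6]
  2-simplices (5): [0,2,4], [0,2,6], [0,4,5], [2,5,6], [4,5,6]

Hence C_0 ≅ Z^8, C_1 ≅ Z^10, C_2 ≅ Z^5.

Boundary ∂_1: C_1 → C_0 sends each edge [p,q] (with p < q) to q − p. For instance
  ∂[0,6] = [6] − [0].
This gives a 8×10 integer matrix of rank 4; reducing to Smith normal form yields diagonal entries (1,1,1,1).

∂_2: C_2 → C_1 maps a triangle to the signed sum of its edges. For instance
  ∂[0,2,4] = [2,4] − [0,4] + [0,2],
  ∂[0,4,5] = [4,5] − [0,5] + [0,4].
This gives a 10×5 integer matrix of rank 5; reducing to Smith normal form yields diagonal entries (1,1,1,1,1).

Now H_k = ker ∂_k / im ∂_{k+1}, so:

  H_0: rank C_0 − rank ∂_1 = 8 − 4 = 4, and the invariant factors of ∂_1 are all 1, so H_0 ≅ Z^4.
  H_1: rank ker ∂_1 − rank ∂_2 = (10 − 4) − 5 = 1, and the invariant factors of ∂_2 are all 1, so H_1 ≅ Z.
  H_2: rank ker ∂_2 − rank ∂_3 = (5 − 5) − 0 = 0, and there is no ∂_3, so H_2 ≅ 0.

As a check, the Euler characteristic is 8 − 10 + 5 = 3, which agrees with 4 − 1 + 0 = 3.

H_0 = Z^4,  H_1 = Z,  H_2 = 0.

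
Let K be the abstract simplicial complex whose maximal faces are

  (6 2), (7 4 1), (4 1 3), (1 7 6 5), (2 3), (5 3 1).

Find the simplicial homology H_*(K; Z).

H_0 = Z,  H_1 = Z,  H_2 = 0,  H_3 = 0.

We work with the vertex ordering 1 < 2 < 3 < 4 < 5 < 6 < 7. The simplices of K, each written with vertices in increasing order, are:

  0-simplices (7): [1], [2], [3], [4], [5], [6], [7]
  1-simplices (13): [1,3], [1,4], [1,5], [1,6], [1,7], [2,3], [2,6], [3,4], [3,5], [4,7], [5,6], [5,7], [6,7]
  2-simplices (7): [1,3,4], [1,3,5], [1,4,7], [1,5,6], [1,5,7], [1,6,7], [5,6,7]
  3-simplices (1): [1,5,6,7]

so the chain groups are C_0 ≅ Z^7, C_1 ≅ Z^13, C_2 ≅ Z^7, C_3 ≅ Z^1.

The boundary map ∂_1: C_1 → C_0 is given by ∂[p,q] = [q] − [p]. For instance
  ∂[6,7] = [7] − [6].
As a 7×13 matrix over Z this has rank 6, with invariant factors (1,1,1,1,1,1).

Boundary ∂_2: C_2 → C_1 sends each 2-simplex [p,q,r] to [q,r] − [p,r] + [p,q]. For instance
  ∂[1,6,7] = [6,7] − [1,7] + [1,6],
  ∂[1,5,7] = [5,7] − [1,7] + [1,5].
The resulting 13×7 matrix has rank 6, and its Smith normal form has invariant factors (1,1,1,1,1,1).

Boundary ∂_3: C_3 → C_2 sends each 3-simplex σ to the alternating sum Σ_i (−1)^i (σ with its i-th vertex removed). For instance
  ∂[1,5,6,7] = [5,6,7] − [1,6,7] + [1,5,7] − [1,5,6].
The 7×1 boundary matrix has rank 1 and Smith normal form diag(1).

Reading off H_k = ker ∂_k / im ∂_{k+1}:

  H_0: rank C_0 − rank ∂_1 = 7 − 6 = 1, and the invariant factors of ∂_1 are all 1, so H_0 = Z.
  H_1: rank ker ∂_1 − rank ∂_2 = (13 − 6) − 6 = 1, and the invariant factors of ∂_2 are all 1, so H_1 = Z.
  H_2: rank ker ∂_2 − rank ∂_3 = (7 − 6) − 1 = 0, and the invariant factors of ∂_3 are all 1, so H_2 = 0.
  H_3: rank ker ∂_3 − rank ∂_4 = (1 − 1) − 0 = 0, and there is no ∂_4, so H_3 = 0.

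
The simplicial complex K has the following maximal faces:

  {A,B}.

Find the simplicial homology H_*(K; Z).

Fix the vertex order A < B and write every simplex with vertices in increasing order. Then dim K = 1 and the simplices of K are:

  0-simplices (2): A, B
  1-simplices (1): AB

giving chain groups C_0 ≅ Z^2, C_1 ≅ Z^1.

Boundary ∂_1: C_1 → C_0 sends each edge [p,q] (with p < q) to q − p. For instance
  ∂AB = B − A.
The resulting 2×1 matrix has rank 1, and its Smith normal form has invariant factors (1).

Now H_k = ker ∂_k / im ∂_{k+1}, so:

  H_0: rank C_0 − rank ∂_1 = 2 − 1 = 1, and the invariant factors of ∂_1 are all 1, so H_0 ≅ Z.
  H_1: rank ker ∂_1 − rank ∂_2 = (1 − 1) − 0 = 0, and there is no ∂_2, so H_1 ≅ 0.

As a check, the Euler characteristic is 2 − 1 = 1, which agrees with 1 − 0 = 1.

H_0 = Z,  H_1 = 0.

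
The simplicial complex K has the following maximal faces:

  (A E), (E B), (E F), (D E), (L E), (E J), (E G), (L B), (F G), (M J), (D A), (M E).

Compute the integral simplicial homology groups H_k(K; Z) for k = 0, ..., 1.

H_0 ≅ Z,  H_1 ≅ Z^4.

We work with the vertex ordering A < B < D < E < F < G < J < L < M. The simplices of K, each written with vertices in increasing order, are:

  0-simplices (9): A, B, D, E, F, G, J, L, M
  1-simplices (12): AD, AE, BE, BL, DE, EF, EG, EJ, EL, EM, FG, JM

so the chain groups are C_0 ≅ Z^9, C_1 ≅ Z^12.

∂_1: C_1 → C_0 maps an edge to its endpoints' difference, ∂[p,q] = q − p. For instance
  ∂AE = E − A.
As a 9×12 matrix over Z this has rank 8, with invariant factors (1,1,1,1,1,1,1,1).

Reading off H_k = ker ∂_k / im ∂_{k+1}:

  H_0: rank C_0 − rank ∂_1 = 9 − 8 = 1, and the invariant factors of ∂_1 are all 1, so H_0 ≅ Z.
  H_1: rank ker ∂_1 − rank ∂_2 = (12 − 8) − 0 = 4, and there is no ∂_2, so H_1 ≅ Z^4.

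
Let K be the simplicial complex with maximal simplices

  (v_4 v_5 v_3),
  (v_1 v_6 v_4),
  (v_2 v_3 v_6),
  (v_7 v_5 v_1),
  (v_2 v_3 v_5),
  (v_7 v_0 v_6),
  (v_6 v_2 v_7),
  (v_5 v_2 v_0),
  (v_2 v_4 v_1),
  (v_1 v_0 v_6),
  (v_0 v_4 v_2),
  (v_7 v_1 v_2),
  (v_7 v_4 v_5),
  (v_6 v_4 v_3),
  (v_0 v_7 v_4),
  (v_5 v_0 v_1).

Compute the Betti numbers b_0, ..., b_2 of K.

We work with the vertex ordering v_0 < v_1 < v_2 < v_3 < v_4 < v_5 < v_6 < v_7. The simplices of K, each written with vertices in increasing order, are:

  0-simplices (8): [v_0], [v_1], [v_2], [v_3], [v_4], [v_5], [v_6], [v_7]
  1-simplices (24): (24 of them)
  2-simplices (16): (16 of them)

Hence C_0 ≅ Z^8, C_1 ≅ Z^24, C_2 ≅ Z^16.

∂_1: C_1 → C_0 maps an edge to its endpoints' difference, ∂[p,q] = q − p.
As a 8×24 matrix over Z this has rank 7, with invariant factors (1,1,1,1,1,1,1).

Boundary ∂_2: C_2 → C_1 sends each 2-simplex [p,q,r] to [q,r] − [p,r] + [p,q]. For instance
  ∂[v_0,v_4,v_7] = [v_4,v_7] − [v_0,v_7] + [v_0,v_4],
  ∂[v_2,v_6,v_7] = [v_6,v_7] − [v_2,v_7] + [v_2,v_6].
The 24×16 boundary matrix has rank 15 and Smith normal form diag(1,1,1,1,1,1,1,1,1,1,1,1,1,1,1).

From H_k ≅ ker(∂_k) / im(∂_{k+1}) we obtain:

  H_0: rank C_0 − rank ∂_1 = 8 − 7 = 1, and the invariant factors of ∂_1 are all 1, so H_0 = Z.
  H_1: rank ker ∂_1 − rank ∂_2 = (24 − 7) − 15 = 2, and the invariant factors of ∂_2 are all 1, so H_1 = Z^2.
  H_2: rank ker ∂_2 − rank ∂_3 = (16 − 15) − 0 = 1, and there is no ∂_3, so H_2 = Z.

As a check, the Euler characteristic is 8 − 24 + 16 = 0, which agrees with 1 − 2 + 1 = 0.
(K is a triangulation of the torus T^2.)

Hence the Betti numbers are b_0 = 1, b_1 = 2, b_2 = 1.

b_0 = 1, b_1 = 2, b_2 = 1.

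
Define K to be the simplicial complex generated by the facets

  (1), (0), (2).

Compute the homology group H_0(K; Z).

K has 3 vertices.
rank ∂_0 = 0, rank ∂_1 = 0 ⇒ b_0 = 3 − 0 − 0 = 3. So H_0 = Z^3.

H_0 = Z^3.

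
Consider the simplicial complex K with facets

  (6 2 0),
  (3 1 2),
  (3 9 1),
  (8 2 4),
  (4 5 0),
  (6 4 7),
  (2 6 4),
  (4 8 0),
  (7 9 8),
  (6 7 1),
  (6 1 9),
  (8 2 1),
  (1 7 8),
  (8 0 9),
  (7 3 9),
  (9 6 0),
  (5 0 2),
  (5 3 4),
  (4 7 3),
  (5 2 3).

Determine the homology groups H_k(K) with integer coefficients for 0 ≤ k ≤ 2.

H_0 ≅ Z,  H_1 ≅ Z × Z/2,  H_2 = 0.

Fix the vertex order 0 < 1 < 2 < 3 < 4 < 5 < 6 < 7 < 8 < 9 and write every simplex with vertices in increasing order. Then dim K = 2 and the simplices of K are:

  0-simplices (10): [0], [1], [2], [3], [4], [5], [6], [7], [8], [9]
  1-simplices (30): (30 of them)
  2-simplices (20): (20 of them)

so the chain groups are C_0 ≅ Z^10, C_1 ≅ Z^30, C_2 ≅ Z^20.

∂_1: C_1 → C_0 is given by ∂[p,q] = [q] − [p]. For instance
  ∂[0,8] = [8] − [0].
The resulting 10×30 matrix has rank 9, and its Smith normal form has invariant factors (1,1,1,1,1,1,1,1,1).

The boundary map ∂_2: C_2 → C_1 maps a triangle to the signed sum of its edges. For instance
  ∂[1,2,8] = [2,8] − [1,8] + [1,2],
  ∂[3,4,7] = [4,7] − [3,7] + [3,4].
The resulting 30×20 matrix has rank 20, and its Smith normal form has invariant factors (1,1,1,1,1,1,1,1,1,1,1,1,1,1,1,1,1,1,1,2).

From H_k ≅ ker(∂_k) / im(∂_{k+1}) we obtain:

  H_0: rank C_0 − rank ∂_1 = 10 − 9 = 1, and the invariant factors of ∂_1 are all 1, so H_0 ≅ Z.
  H_1: rank ker ∂_1 − rank ∂_2 = (30 − 9) − 20 = 1, and ∂_2 has invariant factor 2 > 1, so H_1 ≅ Z × Z/2.
  H_2: rank ker ∂_2 − rank ∂_3 = (20 − 20) − 0 = 0, and there is no ∂_3, so H_2 ≅ 0.

As a check, the Euler characteristic is 10 − 30 + 20 = 0, which agrees with 1 − 1 + 0 = 0.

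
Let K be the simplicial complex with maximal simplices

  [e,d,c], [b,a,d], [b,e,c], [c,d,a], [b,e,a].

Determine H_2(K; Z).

H_2 = 0.

Fix the vertex order a < b < c < d < e and write every simplex with vertices in increasing order. Then dim K = 2 and the simplices of K are:

  0-simplices (5): a, b, c, d, e
  1-simplices (10): ab, ac, ad, ae, bc, bd, be, cd, ce, de
  2-simplices (5): abd, abe, acd, bce, cde

so the chain groups are C_0 ≅ Z^5, C_1 ≅ Z^10, C_2 ≅ Z^5.

Boundary ∂_1: C_1 → C_0 maps an edge to its endpoints' difference, ∂[p,q] = q − p.
The resulting 5×10 matrix has rank 4, and its Smith normal form has invariant factors (1,1,1,1).

Boundary ∂_2: C_2 → C_1 sends each 2-simplex [p,q,r] to [q,r] − [p,r] + [p,q]. For instance
  ∂abe = be − ae + ab,
  ∂acd = cd − ad + ac.
The 10×5 boundary matrix has rank 5 and Smith normal form diag(1,1,1,1,1).

From H_k ≅ ker(∂_k) / im(∂_{k+1}) we obtain:

  H_2: rank ker ∂_2 − rank ∂_3 = (5 − 5) − 0 = 0, and there is no ∂_3, so H_2 = 0.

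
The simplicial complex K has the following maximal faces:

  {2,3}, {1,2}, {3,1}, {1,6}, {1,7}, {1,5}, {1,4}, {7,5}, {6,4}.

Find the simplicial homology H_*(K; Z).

Fix the vertex order 1 < 2 < 3 < 4 < 5 < 6 < 7 and write every simplex with vertices in increasing order. Then dim K = 1 and the simplices of K are:

  0-simplices (7): [1], [2], [3], [4], [5], [6], [7]
  1-simplices (9): [1,2], [1,3], [1,4], [1,5], [1,6], [1,7], [2,3], [4,6], [5,7]

Hence C_0 ≅ Z^7, C_1 ≅ Z^9.

The boundary map ∂_1: C_1 → C_0 maps an edge to its endpoints' difference, ∂[p,q] = q − p. For instance
  ∂[5,7] = [7] − [5].
The resulting 7×9 matrix has rank 6, and its Smith normal form has invariant factors (1,1,1,1,1,1).

Now H_k = ker ∂_k / im ∂_{k+1}, so:

  H_0: rank C_0 − rank ∂_1 = 7 − 6 = 1, and the invariant factors of ∂_1 are all 1, so H_0 = Z.
  H_1: rank ker ∂_1 − rank ∂_2 = (9 − 6) − 0 = 3, and there is no ∂_2, so H_1 = Z^3.

As a check, the Euler characteristic is 7 − 9 = -2, which agrees with 1 − 3 = -2.

H_0 = Z,  H_1 = Z^3.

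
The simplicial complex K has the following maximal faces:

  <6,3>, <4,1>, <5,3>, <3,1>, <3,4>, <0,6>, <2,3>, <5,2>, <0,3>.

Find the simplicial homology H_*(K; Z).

Order the vertices as 0 < 1 < 2 < 3 < 4 < 5 < 6. Listing each simplex with vertices in this order, K has dimension 1 with simplices:

  0-simplices (7): [0], [1], [2], [3], [4], [5], [6]
  1-simplices (9): [0,3], [0,6], [1,3], [1,4], [2,3], [2,5], [3,4], [3,5], [3,6]

giving chain groups C_0 ≅ Z^7, C_1 ≅ Z^9.

∂_1: C_1 → C_0 maps an edge to its endpoints' difference, ∂[p,q] = q − p. For instance
  ∂[0,3] = [3] − [0].
The 7×9 boundary matrix has rank 6 and Smith normal form diag(1,1,1,1,1,1).

Reading off H_k = ker ∂_k / im ∂_{k+1}:

  H_0: rank C_0 − rank ∂_1 = 7 − 6 = 1, and the invariant factors of ∂_1 are all 1, so H_0 ≅ Z.
  H_1: rank ker ∂_1 − rank ∂_2 = (9 − 6) − 0 = 3, and there is no ∂_2, so H_1 ≅ Z^3.

H_0 = Z,  H_1 = Z^3.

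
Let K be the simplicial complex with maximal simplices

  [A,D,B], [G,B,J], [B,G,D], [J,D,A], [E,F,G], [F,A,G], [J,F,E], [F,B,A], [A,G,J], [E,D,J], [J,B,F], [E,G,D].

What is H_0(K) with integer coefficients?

H_0 ≅ Z.

Take the total order A < B < D < E < F < G < J on the vertex set. Then K (dimension 2) consists of the simplices:

  0-simplices (7): A, B, D, E, F, G, J
  1-simplices (18): AB, AD, AF, AG, AJ, BD, BF, BG, BJ, DE, DG, DJ, EF, EG, EJ, FG, FJ, GJ
  2-simplices (12): ABD, ABF, ADJ, AFG, AGJ, BDG, BFJ, BGJ, DEG, DEJ, EFG, EFJ

Hence C_0 ≅ Z^7, C_1 ≅ Z^18, C_2 ≅ Z^12.

Boundary ∂_1: C_1 → C_0 maps an edge to its endpoints' difference, ∂[p,q] = q − p. For instance
  ∂FJ = J − F.
This gives a 7×18 integer matrix of rank 6; reducing to Smith normal form yields diagonal entries (1,1,1,1,1,1).

Boundary ∂_2: C_2 → C_1 sends each 2-simplex [p,q,r] to [q,r] − [p,r] + [p,q]. For instance
  ∂BFJ = FJ − BJ + BF,
  ∂ABD = BD − AD + AB.
The 18×12 boundary matrix has rank 12 and Smith normal form diag(1,1,1,1,1,1,1,1,1,1,1,2).

From H_k ≅ ker(∂_k) / im(∂_{k+1}) we obtain:

  H_0: rank C_0 − rank ∂_1 = 7 − 6 = 1, and the invariant factors of ∂_1 are all 1, so H_0 ≅ Z.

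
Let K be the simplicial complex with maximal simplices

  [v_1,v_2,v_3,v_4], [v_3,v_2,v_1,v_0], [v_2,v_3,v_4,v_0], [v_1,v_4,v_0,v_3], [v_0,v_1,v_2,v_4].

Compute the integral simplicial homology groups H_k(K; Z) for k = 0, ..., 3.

H_0 ≅ Z,  H_1 = 0,  H_2 = 0,  H_3 ≅ Z.

We work with the vertex ordering v_0 < v_1 < v_2 < v_3 < v_4. The simplices of K, each written with vertices in increasing order, are:

  0-simplices (5): [v_0], [v_1], [v_2], [v_3], [v_4]
  1-simplices (10): [v_0,v_1], [v_0,v_2], [v_0,v_3], [v_0,v_4], [v_1,v_2], [v_1,v_3], [v_1,v_4], [v_2,v_3], [v_2,v_4], [v_3,v_4]
  2-simplices (10): [v_0,v_1,v_2], [v_0,v_1,v_3], [v_0,v_1,v_4], [v_0,v_2,v_3], [v_0,v_2,v_4], [v_0,v_3,v_4], [v_1,v_2,v_3], [v_1,v_2,v_4], [v_1,v_3,v_4], [v_2,v_3,v_4]
  3-simplices (5): [v_0,v_1,v_2,v_3], [v_0,v_1,v_2,v_4], [v_0,v_1,v_3,v_4], [v_0,v_2,v_3,v_4], [v_1,v_2,v_3,v_4]

giving chain groups C_0 ≅ Z^5, C_1 ≅ Z^10, C_2 ≅ Z^10, C_3 ≅ Z^5.

∂_1: C_1 → C_0 is given by ∂[p,q] = [q] − [p].
As a 5×10 matrix over Z this has rank 4, with invariant factors (1,1,1,1).

∂_2: C_2 → C_1 maps a triangle to the signed sum of its edges. For instance
  ∂[v_1,v_2,v_3] = [v_2,v_3] − [v_1,v_3] + [v_1,v_2],
  ∂[v_0,v_1,v_4] = [v_1,v_4] − [v_0,v_4] + [v_0,v_1].
This gives a 10×10 integer matrix of rank 6; reducing to Smith normal form yields diagonal entries (1,1,1,1,1,1).

∂_3: C_3 → C_2 sends each 3-simplex σ to the alternating sum Σ_i (−1)^i (σ with its i-th vertex removed). For instance
  ∂[v_0,v_1,v_2,v_3] = [v_1,v_2,v_3] − [v_0,v_2,v_3] + [v_0,v_1,v_3] − [v_0,v_1,v_2],
  ∂[v_0,v_1,v_2,v_4] = [v_1,v_2,v_4] − [v_0,v_2,v_4] + [v_0,v_1,v_4] − [v_0,v_1,v_2].
As a 10×5 matrix over Z this has rank 4, with invariant factors (1,1,1,1).

Reading off H_k = ker ∂_k / im ∂_{k+1}:

  H_0: rank C_0 − rank ∂_1 = 5 − 4 = 1, and the invariant factors of ∂_1 are all 1, so H_0 ≅ Z.
  H_1: rank ker ∂_1 − rank ∂_2 = (10 − 4) − 6 = 0, and the invariant factors of ∂_2 are all 1, so H_1 ≅ 0.
  H_2: rank ker ∂_2 − rank ∂_3 = (10 − 6) − 4 = 0, and the invariant factors of ∂_3 are all 1, so H_2 ≅ 0.
  H_3: rank ker ∂_3 − rank ∂_4 = (5 − 4) − 0 = 1, and there is no ∂_4, so H_3 ≅ Z.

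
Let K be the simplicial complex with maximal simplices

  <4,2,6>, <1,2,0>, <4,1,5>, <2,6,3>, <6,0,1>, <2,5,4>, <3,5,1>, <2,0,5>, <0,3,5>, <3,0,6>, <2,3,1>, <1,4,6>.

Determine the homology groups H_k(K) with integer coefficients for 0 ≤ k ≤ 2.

H_0 ≅ Z,  H_1 ≅ Z/2,  H_2 = 0.

Take the total order 0 < 1 < 2 < 3 < 4 < 5 < 6 on the vertex set. Then K (dimension 2) consists of the simplices:

  0-simplices (7): [0], [1], [2], [3], [4], [5], [6]
  1-simplices (18): [0,1], [0,2], [0,3], [0,5], [0,6], [1,2], [1,3], [1,4], [1,5], [1,6], [2,3], [2,4], [2,5], [2,6], [3,5], [3,6], [4,5], [4,6]
  2-simplices (12): [0,1,2], [0,1,6], [0,2,5], [0,3,5], [0,3,6], [1,2,3], [1,3,5], [1,4,5], [1,4,6], [2,3,6], [2,4,5], [2,4,6]

so the chain groups are C_0 ≅ Z^7, C_1 ≅ Z^18, C_2 ≅ Z^12.

∂_1: C_1 → C_0 maps an edge to its endpoints' difference, ∂[p,q] = q − p. For instance
  ∂[0,1] = [1] − [0].
The 7×18 boundary matrix has rank 6 and Smith normal form diag(1,1,1,1,1,1).

The boundary map ∂_2: C_2 → C_1 acts by ∂[p,q,r] = [q,r] − [p,r] + [p,q]. For instance
  ∂[2,4,6] = [4,6] − [2,6] + [2,4],
  ∂[1,2,3] = [2,3] − [1,3] + [1,2].
As a 18×12 matrix over Z this has rank 12, with invariant factors (1,1,1,1,1,1,1,1,1,1,1,2).

Now H_k = ker ∂_k / im ∂_{k+1}, so:

  H_0: rank C_0 − rank ∂_1 = 7 − 6 = 1, and the invariant factors of ∂_1 are all 1, so H_0 ≅ Z.
  H_1: rank ker ∂_1 − rank ∂_2 = (18 − 6) − 12 = 0, and ∂_2 has invariant factor 2 > 1, so H_1 ≅ Z/2.
  H_2: rank ker ∂_2 − rank ∂_3 = (12 − 12) − 0 = 0, and there is no ∂_3, so H_2 ≅ 0.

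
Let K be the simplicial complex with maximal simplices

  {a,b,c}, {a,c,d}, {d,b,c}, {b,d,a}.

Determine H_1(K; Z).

H_1 ≅ 0.

We work with the vertex ordering a < b < c < d. The simplices of K, each written with vertices in increasing order, are:

  0-simplices (4): a, b, c, d
  1-simplices (6): ab, ac, ad, bc, bd, cd
  2-simplices (4): abc, abd, acd, bcd

so the chain groups are C_0 ≅ Z^4, C_1 ≅ Z^6, C_2 ≅ Z^4.

Boundary ∂_1: C_1 → C_0 is given by ∂[p,q] = [q] − [p].
The resulting 4×6 matrix has rank 3, and its Smith normal form has invariant factors (1,1,1).

∂_2: C_2 → C_1 maps a triangle to the signed sum of its edges. For instance
  ∂abd = bd − ad + ab,
  ∂abc = bc − ac + ab.
As a 6×4 matrix over Z this has rank 3, with invariant factors (1,1,1).

Now H_k = ker ∂_k / im ∂_{k+1}, so:

  H_1: rank ker ∂_1 − rank ∂_2 = (6 − 3) − 3 = 0, and the invariant factors of ∂_2 are all 1, so H_1 ≅ 0.

(K is a triangulation of the 2-sphere S^2.)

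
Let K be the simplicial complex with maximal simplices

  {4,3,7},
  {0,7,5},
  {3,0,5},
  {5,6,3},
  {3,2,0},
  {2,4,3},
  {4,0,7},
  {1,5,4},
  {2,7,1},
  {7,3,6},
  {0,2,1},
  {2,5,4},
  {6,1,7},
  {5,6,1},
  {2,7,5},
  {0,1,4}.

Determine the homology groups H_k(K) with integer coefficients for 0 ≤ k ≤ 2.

We work with the vertex ordering 0 < 1 < 2 < 3 < 4 < 5 < 6 < 7. The simplices of K, each written with vertices in increasing order, are:

  0-simplices (8): [0], [1], [2], [3], [4], [5], [6], [7]
  1-simplices (24): (24 of them)
  2-simplices (16): [0,1,2], [0,1,4], [0,2,3], [0,3,5], [0,4,7], [0,5,7], [1,2,7], [1,4,5], [1,5,6], [1,6,7], [2,3,4], [2,4,5], [2,5,7], [3,4,7], [3,5,6], [3,6,7]

Hence C_0 ≅ Z^8, C_1 ≅ Z^24, C_2 ≅ Z^16.

∂_1: C_1 → C_0 maps an edge to its endpoints' difference, ∂[p,q] = q − p. For instance
  ∂[3,6] = [6] − [3].
The 8×24 boundary matrix has rank 7 and Smith normal form diag(1,1,1,1,1,1,1).

The boundary map ∂_2: C_2 → C_1 sends each 2-simplex [p,q,r] to [q,r] − [p,r] + [p,q]. For instance
  ∂[0,4,7] = [4,7] − [0,7] + [0,4],
  ∂[0,2,3] = [2,3] − [0,3] + [0,2].
The resulting 24×16 matrix has rank 15, and its Smith normal form has invariant factors (1,1,1,1,1,1,1,1,1,1,1,1,1,1,1).

Now H_k = ker ∂_k / im ∂_{k+1}, so:

  H_0: rank C_0 − rank ∂_1 = 8 − 7 = 1, and the invariant factors of ∂_1 are all 1, so H_0 ≅ Z.
  H_1: rank ker ∂_1 − rank ∂_2 = (24 − 7) − 15 = 2, and the invariant factors of ∂_2 are all 1, so H_1 ≅ Z^2.
  H_2: rank ker ∂_2 − rank ∂_3 = (16 − 15) − 0 = 1, and there is no ∂_3, so H_2 ≅ Z.

As a check, the Euler characteristic is 8 − 24 + 16 = 0, which agrees with 1 − 2 + 1 = 0.

H_0 ≅ Z,  H_1 ≅ Z^2,  H_2 ≅ Z.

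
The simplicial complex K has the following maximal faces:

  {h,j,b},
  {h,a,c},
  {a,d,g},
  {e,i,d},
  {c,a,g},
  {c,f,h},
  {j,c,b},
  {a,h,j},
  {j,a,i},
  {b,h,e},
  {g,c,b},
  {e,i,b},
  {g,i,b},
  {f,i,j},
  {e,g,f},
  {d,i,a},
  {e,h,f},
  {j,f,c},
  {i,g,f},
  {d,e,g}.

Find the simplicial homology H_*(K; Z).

Order the vertices as a < b < c < d < e < f < g < h < i < j. Listing each simplex with vertices in this order, K has dimension 2 with simplices:

  0-simplices (10): a, b, c, d, e, f, g, h, i, j
  1-simplices (30): ac, ad, ag, ah, ai, aj, bc, be, bg, bh, bi, bj, cf, cg, ch, cj, de, dg, di, ef, eg, eh, ei, fg, fh, fi, fj, gi, hj, ij
  2-simplices (20): acg, ach, adg, adi, ahj, aij, bcg, bcj, beh, bei, bgi, bhj, cfh, cfj, deg, dei, efg, efh, fgi, fij

giving chain groups C_0 ≅ Z^10, C_1 ≅ Z^30, C_2 ≅ Z^20.

∂_1: C_1 → C_0 maps an edge to its endpoints' difference, ∂[p,q] = q − p.
The resulting 10×30 matrix has rank 9, and its Smith normal form has invariant factors (1,1,1,1,1,1,1,1,1).

∂_2: C_2 → C_1 acts by ∂[p,q,r] = [q,r] − [p,r] + [p,q]. For instance
  ∂cfj = fj − cj + cf,
  ∂fij = ij − fj + fi.
This gives a 30×20 integer matrix of rank 20; reducing to Smith normal form yields diagonal entries (1,1,1,1,1,1,1,1,1,1,1,1,1,1,1,1,1,1,1,2).

From H_k ≅ ker(∂_k) / im(∂_{k+1}) we obtain:

  H_0: rank C_0 − rank ∂_1 = 10 − 9 = 1, and the invariant factors of ∂_1 are all 1, so H_0 ≅ Z.
  H_1: rank ker ∂_1 − rank ∂_2 = (30 − 9) − 20 = 1, and ∂_2 has invariant factor 2 > 1, so H_1 ≅ Z ⊕ Z/2Z.
  H_2: rank ker ∂_2 − rank ∂_3 = (20 − 20) − 0 = 0, and there is no ∂_3, so H_2 ≅ 0.

(K is a triangulation of the Klein bottle.)

H_0 = Z,  H_1 = Z ⊕ Z/2Z,  H_2 = 0.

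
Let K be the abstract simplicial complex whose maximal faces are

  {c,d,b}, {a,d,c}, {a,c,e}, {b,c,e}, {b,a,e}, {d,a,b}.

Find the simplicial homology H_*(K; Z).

H_0 = Z,  H_1 = 0,  H_2 = Z.

Fix the vertex order a < b < c < d < e and write every simplex with vertices in increasing order. Then dim K = 2 and the simplices of K are:

  0-simplices (5): a, b, c, d, e
  1-simplices (9): ab, ac, ad, ae, bc, bd, be, cd, ce
  2-simplices (6): abd, abe, acd, ace, bcd, bce

giving chain groups C_0 ≅ Z^5, C_1 ≅ Z^9, C_2 ≅ Z^6.

∂_1: C_1 → C_0 is given by ∂[p,q] = [q] − [p].
This gives a 5×9 integer matrix of rank 4; reducing to Smith normal form yields diagonal entries (1,1,1,1).

∂_2: C_2 → C_1 maps a triangle to the signed sum of its edges. For instance
  ∂abe = be − ae + ab,
  ∂acd = cd − ad + ac.
This gives a 9×6 integer matrix of rank 5; reducing to Smith normal form yields diagonal entries (1,1,1,1,1).

Now H_k = ker ∂_k / im ∂_{k+1}, so:

  H_0: rank C_0 − rank ∂_1 = 5 − 4 = 1, and the invariant factors of ∂_1 are all 1, so H_0 = Z.
  H_1: rank ker ∂_1 − rank ∂_2 = (9 − 4) − 5 = 0, and the invariant factors of ∂_2 are all 1, so H_1 = 0.
  H_2: rank ker ∂_2 − rank ∂_3 = (6 − 5) − 0 = 1, and there is no ∂_3, so H_2 = Z.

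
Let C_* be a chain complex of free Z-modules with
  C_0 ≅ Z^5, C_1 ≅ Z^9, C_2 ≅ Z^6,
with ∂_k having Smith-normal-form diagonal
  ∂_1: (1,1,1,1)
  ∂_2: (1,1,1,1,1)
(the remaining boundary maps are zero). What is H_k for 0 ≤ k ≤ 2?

H_0 = Z,  H_1 = 0,  H_2 = Z.

H_0: b_0 = 5 − 0 − 4 = 1; torsion from ∂_1 factors > 1: none. So H_0 = Z.
H_1: b_1 = 9 − 4 − 5 = 0; torsion from ∂_2 factors > 1: none. So H_1 = 0.
H_2: b_2 = 6 − 5 − 0 = 1; torsion from ∂_3 factors > 1: none. So H_2 = Z.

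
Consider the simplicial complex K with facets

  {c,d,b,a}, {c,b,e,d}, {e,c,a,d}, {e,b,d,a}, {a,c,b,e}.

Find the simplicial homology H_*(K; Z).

H_0 = Z,  H_1 = 0,  H_2 = 0,  H_3 = Z.

Take the total order a < b < c < d < e on the vertex set. Then K (dimension 3) consists of the simplices:

  0-simplices (5): a, b, c, d, e
  1-simplices (10): ab, ac, ad, ae, bc, bd, be, cd, ce, de
  2-simplices (10): abc, abd, abe, acd, ace, ade, bcd, bce, bde, cde
  3-simplices (5): abcd, abce, abde, acde, bcde

giving chain groups C_0 ≅ Z^5, C_1 ≅ Z^10, C_2 ≅ Z^10, C_3 ≅ Z^5.

Boundary ∂_1: C_1 → C_0 sends each edge [p,q] (with p < q) to q − p. For instance
  ∂bc = c − b.
The 5×10 boundary matrix has rank 4 and Smith normal form diag(1,1,1,1).

Boundary ∂_2: C_2 → C_1 acts by ∂[p,q,r] = [q,r] − [p,r] + [p,q]. For instance
  ∂bce = ce − be + bc,
  ∂bcd = cd − bd + bc.
As a 10×10 matrix over Z this has rank 6, with invariant factors (1,1,1,1,1,1).

∂_3: C_3 → C_2 sends each 3-simplex σ to the alternating sum Σ_i (−1)^i (σ with its i-th vertex removed). For instance
  ∂abcd = bcd − acd + abd − abc,
  ∂bcde = cde − bde + bce − bcd.
The resulting 10×5 matrix has rank 4, and its Smith normal form has invariant factors (1,1,1,1).

Now H_k = ker ∂_k / im ∂_{k+1}, so:

  H_0: rank C_0 − rank ∂_1 = 5 − 4 = 1, and the invariant factors of ∂_1 are all 1, so H_0 = Z.
  H_1: rank ker ∂_1 − rank ∂_2 = (10 − 4) − 6 = 0, and the invariant factors of ∂_2 are all 1, so H_1 = 0.
  H_2: rank ker ∂_2 − rank ∂_3 = (10 − 6) − 4 = 0, and the invariant factors of ∂_3 are all 1, so H_2 = 0.
  H_3: rank ker ∂_3 − rank ∂_4 = (5 − 4) − 0 = 1, and there is no ∂_4, so H_3 = Z.

(K is a triangulation of the 3-sphere S^3.)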